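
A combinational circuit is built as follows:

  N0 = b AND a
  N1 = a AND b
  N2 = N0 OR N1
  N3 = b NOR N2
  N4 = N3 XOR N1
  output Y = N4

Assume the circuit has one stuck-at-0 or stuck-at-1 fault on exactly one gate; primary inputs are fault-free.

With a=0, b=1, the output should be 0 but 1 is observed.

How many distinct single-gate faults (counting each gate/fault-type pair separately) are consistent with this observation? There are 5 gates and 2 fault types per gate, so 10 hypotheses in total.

Fault-free: N0=0, N1=0, N2=0, N3=0, N4=0 → 0. Observed 1.
  N0 stuck-at-0: output 0 ✗
  N0 stuck-at-1: output 0 ✗
  N1 stuck-at-0: output 0 ✗
  N1 stuck-at-1: output 1 ✓
  N2 stuck-at-0: output 0 ✗
  N2 stuck-at-1: output 0 ✗
  N3 stuck-at-0: output 0 ✗
  N3 stuck-at-1: output 1 ✓
  N4 stuck-at-0: output 0 ✗
  N4 stuck-at-1: output 1 ✓
Consistent faults: {N1 stuck-at-1, N3 stuck-at-1, N4 stuck-at-1} — 3 in all.

3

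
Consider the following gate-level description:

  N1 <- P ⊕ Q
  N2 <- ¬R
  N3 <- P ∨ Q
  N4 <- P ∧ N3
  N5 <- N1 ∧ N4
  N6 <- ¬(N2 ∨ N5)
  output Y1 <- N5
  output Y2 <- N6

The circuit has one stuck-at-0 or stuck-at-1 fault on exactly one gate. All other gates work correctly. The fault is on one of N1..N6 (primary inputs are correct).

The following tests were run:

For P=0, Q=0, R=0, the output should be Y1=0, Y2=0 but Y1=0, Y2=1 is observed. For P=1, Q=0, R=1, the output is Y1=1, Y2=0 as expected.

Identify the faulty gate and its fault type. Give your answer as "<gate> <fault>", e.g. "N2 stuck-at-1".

Fault-free values for test 1 (P=0, Q=0, R=0): N1=0, N2=1, N3=0, N4=0, N5=0, N6=0, giving Y1=0, Y2=0. Observed Y1=0, Y2=1.
Test 1: faults giving observed Y1=0, Y2=1 are {N2 stuck-at-0, N6 stuck-at-1}.
Test 2 (P=1, Q=0, R=1): fault-free N1=1, N2=0, N3=1, N4=1, N5=1, N6=0 → Y1=1, Y2=0; observed Y1=1, Y2=0. Eliminates N6 stuck-at-1.
Only N2 stuck-at-0 is consistent with every test.

N2 stuck-at-0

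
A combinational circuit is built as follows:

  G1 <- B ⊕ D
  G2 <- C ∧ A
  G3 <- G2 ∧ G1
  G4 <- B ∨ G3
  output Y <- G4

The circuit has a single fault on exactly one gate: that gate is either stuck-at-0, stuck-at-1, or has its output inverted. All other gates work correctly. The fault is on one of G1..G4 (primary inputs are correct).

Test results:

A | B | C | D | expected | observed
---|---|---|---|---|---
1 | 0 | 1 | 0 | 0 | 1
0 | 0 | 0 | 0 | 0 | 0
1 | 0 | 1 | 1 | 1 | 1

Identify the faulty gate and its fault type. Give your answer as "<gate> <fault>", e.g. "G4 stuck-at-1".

G1 stuck-at-1

Fault-free values for test 1 (A=1, B=0, C=1, D=0): G1=0, G2=1, G3=0, G4=0, giving Y=0. Observed 1.
Test 1: faults giving observed 1 are {G1 stuck-at-1, G1 inverted output, G3 stuck-at-1, G3 inverted output, G4 stuck-at-1, G4 inverted output}.
Test 2 (A=0, B=0, C=0, D=0): fault-free G1=0, G2=0, G3=0, G4=0 → 0; observed 0. Eliminates G3 stuck-at-1, G3 inverted output, G4 stuck-at-1, G4 inverted output.
Test 3 (A=1, B=0, C=1, D=1): fault-free G1=1, G2=1, G3=1, G4=1 → 1; observed 1. Eliminates G1 inverted output.
Only G1 stuck-at-1 is consistent with every test.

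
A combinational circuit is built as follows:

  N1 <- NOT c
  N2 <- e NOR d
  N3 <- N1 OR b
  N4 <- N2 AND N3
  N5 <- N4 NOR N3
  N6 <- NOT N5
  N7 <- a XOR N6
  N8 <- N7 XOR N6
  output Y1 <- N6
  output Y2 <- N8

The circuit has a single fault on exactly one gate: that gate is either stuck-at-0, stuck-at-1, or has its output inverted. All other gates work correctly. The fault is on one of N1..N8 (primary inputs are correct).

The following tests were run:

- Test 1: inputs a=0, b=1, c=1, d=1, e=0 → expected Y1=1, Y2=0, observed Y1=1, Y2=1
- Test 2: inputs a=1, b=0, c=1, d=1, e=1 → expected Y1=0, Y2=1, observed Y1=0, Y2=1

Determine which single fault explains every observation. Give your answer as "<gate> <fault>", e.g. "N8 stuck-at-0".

Fault-free values for test 1 (a=0, b=1, c=1, d=1, e=0): N1=0, N2=0, N3=1, N4=0, N5=0, N6=1, N7=1, N8=0, giving Y1=1, Y2=0. Observed Y1=1, Y2=1.
Test 1: faults giving observed Y1=1, Y2=1 are {N7 stuck-at-0, N7 inverted output, N8 stuck-at-1, N8 inverted output}.
Test 2 (a=1, b=0, c=1, d=1, e=1): fault-free N1=0, N2=0, N3=0, N4=0, N5=1, N6=0, N7=1, N8=1 → Y1=0, Y2=1; observed Y1=0, Y2=1. Eliminates N7 stuck-at-0, N7 inverted output, N8 inverted output.
Only N8 stuck-at-1 is consistent with every test.

N8 stuck-at-1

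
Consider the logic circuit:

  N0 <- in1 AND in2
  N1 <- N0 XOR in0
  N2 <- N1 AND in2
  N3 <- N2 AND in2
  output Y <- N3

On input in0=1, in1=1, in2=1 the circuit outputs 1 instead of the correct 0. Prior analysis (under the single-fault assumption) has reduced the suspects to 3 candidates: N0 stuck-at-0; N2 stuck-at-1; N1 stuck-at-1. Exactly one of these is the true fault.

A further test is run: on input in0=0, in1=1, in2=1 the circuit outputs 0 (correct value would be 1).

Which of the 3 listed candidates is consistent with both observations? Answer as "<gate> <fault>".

Evaluate each candidate on input in0=0, in1=1, in2=1:
  N0 stuck-at-0: N0=0 [stuck-at-0], N1=0, N2=0, N3=0 → 0 — matches
  N2 stuck-at-1: N0=1, N1=1, N2=1 [stuck-at-1], N3=1 → 1 — eliminated
  N1 stuck-at-1: N0=1, N1=1 [stuck-at-1], N2=1, N3=1 → 1 — eliminated
Only N0 stuck-at-0 reproduces the observed 0.

N0 stuck-at-0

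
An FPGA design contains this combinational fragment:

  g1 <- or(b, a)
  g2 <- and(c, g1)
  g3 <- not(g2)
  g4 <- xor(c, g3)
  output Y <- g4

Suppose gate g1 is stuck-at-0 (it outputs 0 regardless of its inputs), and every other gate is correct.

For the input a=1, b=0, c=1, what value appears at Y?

Propagate with g1 forced: g1=0 [stuck-at-0], g2=0, g3=1, g4=0.
So Y = 0. (Without the fault it would be 1.)

0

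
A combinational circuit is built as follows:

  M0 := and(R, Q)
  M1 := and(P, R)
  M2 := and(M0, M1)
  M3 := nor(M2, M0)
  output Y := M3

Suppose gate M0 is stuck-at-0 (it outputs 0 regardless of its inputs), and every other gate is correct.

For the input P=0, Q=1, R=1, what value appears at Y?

Propagate with M0 forced: M0=0 [stuck-at-0], M1=0, M2=0, M3=1.
So Y = 1. (Without the fault it would be 0.)

1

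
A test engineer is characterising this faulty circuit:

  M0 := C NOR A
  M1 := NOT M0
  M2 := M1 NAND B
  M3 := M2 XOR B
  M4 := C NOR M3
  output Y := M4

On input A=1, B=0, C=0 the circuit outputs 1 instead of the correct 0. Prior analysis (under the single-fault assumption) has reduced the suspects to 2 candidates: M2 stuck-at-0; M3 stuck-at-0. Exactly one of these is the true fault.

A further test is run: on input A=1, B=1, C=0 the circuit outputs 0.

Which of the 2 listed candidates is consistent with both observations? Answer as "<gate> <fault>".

Evaluate each candidate on input A=1, B=1, C=0:
  M2 stuck-at-0: M0=0, M1=1, M2=0 [stuck-at-0], M3=1, M4=0 → 0 — matches
  M3 stuck-at-0: M0=0, M1=1, M2=0, M3=0 [stuck-at-0], M4=1 → 1 — eliminated
Only M2 stuck-at-0 reproduces the observed 0.

M2 stuck-at-0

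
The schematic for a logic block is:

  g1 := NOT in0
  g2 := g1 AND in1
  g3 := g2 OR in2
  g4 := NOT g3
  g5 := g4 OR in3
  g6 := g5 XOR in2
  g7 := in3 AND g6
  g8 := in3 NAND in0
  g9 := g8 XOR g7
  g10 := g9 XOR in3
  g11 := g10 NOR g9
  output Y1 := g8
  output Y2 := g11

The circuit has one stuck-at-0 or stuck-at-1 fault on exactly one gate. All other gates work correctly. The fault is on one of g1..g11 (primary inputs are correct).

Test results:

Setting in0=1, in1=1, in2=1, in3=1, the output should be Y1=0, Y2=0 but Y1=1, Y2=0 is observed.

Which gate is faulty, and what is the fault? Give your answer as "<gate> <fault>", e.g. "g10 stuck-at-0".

Fault-free values for test 1 (in0=1, in1=1, in2=1, in3=1): g1=0, g2=0, g3=1, g4=0, g5=1, g6=0, g7=0, g8=0, g9=0, g10=1, g11=0, giving Y1=0, Y2=0. Observed Y1=1, Y2=0.
Test 1: faults giving observed Y1=1, Y2=0 are {g8 stuck-at-1}.
Only g8 stuck-at-1 is consistent with every test.

g8 stuck-at-1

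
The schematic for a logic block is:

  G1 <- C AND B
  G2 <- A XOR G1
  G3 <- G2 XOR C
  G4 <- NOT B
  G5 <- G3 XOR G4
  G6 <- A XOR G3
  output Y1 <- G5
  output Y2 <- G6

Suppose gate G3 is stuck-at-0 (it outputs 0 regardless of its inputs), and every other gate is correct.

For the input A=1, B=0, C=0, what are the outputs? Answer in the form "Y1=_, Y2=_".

Propagate with G3 forced: G1=0, G2=1, G3=0 [stuck-at-0], G4=1, G5=1, G6=1.
So the outputs are Y1=1, Y2=1. (Without the fault they would be Y1=0, Y2=0.)

Y1=1, Y2=1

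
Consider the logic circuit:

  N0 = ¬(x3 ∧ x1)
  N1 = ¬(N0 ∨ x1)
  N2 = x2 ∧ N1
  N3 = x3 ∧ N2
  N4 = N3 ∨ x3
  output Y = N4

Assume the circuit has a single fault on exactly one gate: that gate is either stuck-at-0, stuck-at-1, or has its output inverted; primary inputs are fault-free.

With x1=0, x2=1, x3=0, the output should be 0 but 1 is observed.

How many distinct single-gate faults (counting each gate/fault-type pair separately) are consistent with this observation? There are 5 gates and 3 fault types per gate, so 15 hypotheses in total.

4

Fault-free: N0=1, N1=0, N2=0, N3=0, N4=0 → 0. Observed 1.
  N0: none of the 3 fault types match ✗
  N1: none of the 3 fault types match ✗
  N2: none of the 3 fault types match ✗
  N3: stuck-at-1, inverted output ✓; others ✗
  N4: stuck-at-1, inverted output ✓; others ✗
Consistent faults: {N3 stuck-at-1, N3 inverted output, N4 stuck-at-1, N4 inverted output} — 4 in all.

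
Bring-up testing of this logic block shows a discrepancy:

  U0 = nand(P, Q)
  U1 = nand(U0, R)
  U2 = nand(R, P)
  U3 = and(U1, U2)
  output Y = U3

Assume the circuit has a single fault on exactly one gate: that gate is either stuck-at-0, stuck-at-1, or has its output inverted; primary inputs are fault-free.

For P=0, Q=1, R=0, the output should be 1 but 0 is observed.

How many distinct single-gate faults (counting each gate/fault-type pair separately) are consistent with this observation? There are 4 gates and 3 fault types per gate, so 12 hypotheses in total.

Fault-free: U0=1, U1=1, U2=1, U3=1 → 1. Observed 0.
  U0 stuck-at-0: output 1 ✗
  U0 stuck-at-1: output 1 ✗
  U0 inverted output: output 1 ✗
  U1 stuck-at-0: output 0 ✓
  U1 stuck-at-1: output 1 ✗
  U1 inverted output: output 0 ✓
  U2 stuck-at-0: output 0 ✓
  U2 stuck-at-1: output 1 ✗
  U2 inverted output: output 0 ✓
  U3 stuck-at-0: output 0 ✓
  U3 stuck-at-1: output 1 ✗
  U3 inverted output: output 0 ✓
Consistent faults: {U1 stuck-at-0, U1 inverted output, U2 stuck-at-0, U2 inverted output, U3 stuck-at-0, U3 inverted output} — 6 in all.

6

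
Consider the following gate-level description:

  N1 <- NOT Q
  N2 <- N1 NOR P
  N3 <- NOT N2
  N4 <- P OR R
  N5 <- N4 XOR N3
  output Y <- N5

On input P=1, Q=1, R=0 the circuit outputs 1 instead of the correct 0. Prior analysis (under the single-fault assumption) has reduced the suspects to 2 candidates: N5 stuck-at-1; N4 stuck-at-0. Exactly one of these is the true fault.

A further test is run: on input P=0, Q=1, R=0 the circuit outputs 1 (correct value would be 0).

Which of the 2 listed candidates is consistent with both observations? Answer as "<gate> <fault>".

Evaluate each candidate on input P=0, Q=1, R=0:
  N5 stuck-at-1: N1=0, N2=1, N3=0, N4=0, N5=1 [stuck-at-1] → 1 — matches
  N4 stuck-at-0: N1=0, N2=1, N3=0, N4=0 [stuck-at-0], N5=0 → 0 — eliminated
Only N5 stuck-at-1 reproduces the observed 1.

N5 stuck-at-1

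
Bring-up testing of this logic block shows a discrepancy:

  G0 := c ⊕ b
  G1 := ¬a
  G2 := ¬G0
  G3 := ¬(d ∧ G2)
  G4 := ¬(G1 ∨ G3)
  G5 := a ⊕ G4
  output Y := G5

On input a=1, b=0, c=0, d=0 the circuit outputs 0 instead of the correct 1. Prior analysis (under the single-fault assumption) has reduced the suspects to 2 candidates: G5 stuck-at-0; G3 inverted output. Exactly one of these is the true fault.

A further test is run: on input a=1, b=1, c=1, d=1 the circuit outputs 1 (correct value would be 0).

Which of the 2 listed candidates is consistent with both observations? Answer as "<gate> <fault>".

G3 inverted output

Evaluate each candidate on input a=1, b=1, c=1, d=1:
  G5 stuck-at-0: G0=0, G1=0, G2=1, G3=0, G4=1, G5=0 [stuck-at-0] → 0 — eliminated
  G3 inverted output: G0=0, G1=0, G2=1, G3=1 [inverted output], G4=0, G5=1 → 1 — matches
Only G3 inverted output reproduces the observed 1.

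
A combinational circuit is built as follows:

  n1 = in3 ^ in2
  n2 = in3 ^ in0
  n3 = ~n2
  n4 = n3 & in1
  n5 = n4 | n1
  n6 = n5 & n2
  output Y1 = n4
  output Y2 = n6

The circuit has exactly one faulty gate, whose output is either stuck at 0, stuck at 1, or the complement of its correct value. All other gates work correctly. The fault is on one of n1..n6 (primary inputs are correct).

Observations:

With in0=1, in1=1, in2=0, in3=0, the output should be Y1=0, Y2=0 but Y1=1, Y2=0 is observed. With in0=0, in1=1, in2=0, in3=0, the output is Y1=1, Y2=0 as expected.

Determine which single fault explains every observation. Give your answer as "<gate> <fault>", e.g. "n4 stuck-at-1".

n2 stuck-at-0

Fault-free values for test 1 (in0=1, in1=1, in2=0, in3=0): n1=0, n2=1, n3=0, n4=0, n5=0, n6=0, giving Y1=0, Y2=0. Observed Y1=1, Y2=0.
Test 1: faults giving observed Y1=1, Y2=0 are {n2 stuck-at-0, n2 inverted output}.
Test 2 (in0=0, in1=1, in2=0, in3=0): fault-free n1=0, n2=0, n3=1, n4=1, n5=1, n6=0 → Y1=1, Y2=0; observed Y1=1, Y2=0. Eliminates n2 inverted output.
Only n2 stuck-at-0 is consistent with every test.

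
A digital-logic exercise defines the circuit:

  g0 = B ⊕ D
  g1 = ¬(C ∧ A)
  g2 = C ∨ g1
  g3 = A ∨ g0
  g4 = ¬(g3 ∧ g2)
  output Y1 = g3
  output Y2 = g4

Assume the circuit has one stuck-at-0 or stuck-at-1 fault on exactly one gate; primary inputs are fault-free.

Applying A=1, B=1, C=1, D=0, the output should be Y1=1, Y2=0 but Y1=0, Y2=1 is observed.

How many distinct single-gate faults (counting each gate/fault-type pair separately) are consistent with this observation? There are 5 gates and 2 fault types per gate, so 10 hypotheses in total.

1

Fault-free: g0=1, g1=0, g2=1, g3=1, g4=0 → Y1=1, Y2=0. Observed Y1=0, Y2=1.
  g0 stuck-at-0: output Y1=1, Y2=0 ✗
  g0 stuck-at-1: output Y1=1, Y2=0 ✗
  g1 stuck-at-0: output Y1=1, Y2=0 ✗
  g1 stuck-at-1: output Y1=1, Y2=0 ✗
  g2 stuck-at-0: output Y1=1, Y2=1 ✗
  g2 stuck-at-1: output Y1=1, Y2=0 ✗
  g3 stuck-at-0: output Y1=0, Y2=1 ✓
  g3 stuck-at-1: output Y1=1, Y2=0 ✗
  g4 stuck-at-0: output Y1=1, Y2=0 ✗
  g4 stuck-at-1: output Y1=1, Y2=1 ✗
Consistent faults: {g3 stuck-at-0} — 1 in all.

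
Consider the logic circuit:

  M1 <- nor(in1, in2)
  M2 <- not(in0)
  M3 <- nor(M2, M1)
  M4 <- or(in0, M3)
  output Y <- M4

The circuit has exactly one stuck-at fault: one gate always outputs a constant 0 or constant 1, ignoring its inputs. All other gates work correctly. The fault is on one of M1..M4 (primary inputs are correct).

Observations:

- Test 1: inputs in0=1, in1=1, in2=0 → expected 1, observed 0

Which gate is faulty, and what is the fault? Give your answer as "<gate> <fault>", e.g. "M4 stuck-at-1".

M4 stuck-at-0

Fault-free values for test 1 (in0=1, in1=1, in2=0): M1=0, M2=0, M3=1, M4=1, giving Y=1. Observed 0.
Test 1: faults giving observed 0 are {M4 stuck-at-0}.
Only M4 stuck-at-0 is consistent with every test.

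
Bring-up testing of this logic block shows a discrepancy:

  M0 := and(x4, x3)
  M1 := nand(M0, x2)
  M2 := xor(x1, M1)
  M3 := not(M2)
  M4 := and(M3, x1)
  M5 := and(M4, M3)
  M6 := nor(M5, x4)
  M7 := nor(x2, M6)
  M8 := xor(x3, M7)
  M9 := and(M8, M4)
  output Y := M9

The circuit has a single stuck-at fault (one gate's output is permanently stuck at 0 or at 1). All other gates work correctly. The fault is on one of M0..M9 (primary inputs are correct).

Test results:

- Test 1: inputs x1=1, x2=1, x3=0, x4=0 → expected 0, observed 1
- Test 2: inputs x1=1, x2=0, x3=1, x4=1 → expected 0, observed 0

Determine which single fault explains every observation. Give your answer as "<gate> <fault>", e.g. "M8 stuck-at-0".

M7 stuck-at-1

Fault-free values for test 1 (x1=1, x2=1, x3=0, x4=0): M0=0, M1=1, M2=0, M3=1, M4=1, M5=1, M6=0, M7=0, M8=0, M9=0, giving Y=0. Observed 1.
Test 1: faults giving observed 1 are {M7 stuck-at-1, M8 stuck-at-1, M9 stuck-at-1}.
Test 2 (x1=1, x2=0, x3=1, x4=1): fault-free M0=1, M1=1, M2=0, M3=1, M4=1, M5=1, M6=0, M7=1, M8=0, M9=0 → 0; observed 0. Eliminates M8 stuck-at-1, M9 stuck-at-1.
Only M7 stuck-at-1 is consistent with every test.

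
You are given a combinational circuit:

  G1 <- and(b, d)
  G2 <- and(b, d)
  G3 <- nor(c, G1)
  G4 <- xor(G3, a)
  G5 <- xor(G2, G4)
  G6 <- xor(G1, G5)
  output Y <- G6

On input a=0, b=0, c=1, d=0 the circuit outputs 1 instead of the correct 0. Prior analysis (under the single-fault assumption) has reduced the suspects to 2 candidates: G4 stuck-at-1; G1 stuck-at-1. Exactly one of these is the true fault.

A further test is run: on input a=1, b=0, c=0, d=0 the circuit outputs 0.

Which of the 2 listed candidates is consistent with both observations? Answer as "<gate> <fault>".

G1 stuck-at-1

Evaluate each candidate on input a=1, b=0, c=0, d=0:
  G4 stuck-at-1: G1=0, G2=0, G3=1, G4=1 [stuck-at-1], G5=1, G6=1 → 1 — eliminated
  G1 stuck-at-1: G1=1 [stuck-at-1], G2=0, G3=0, G4=1, G5=1, G6=0 → 0 — matches
Only G1 stuck-at-1 reproduces the observed 0.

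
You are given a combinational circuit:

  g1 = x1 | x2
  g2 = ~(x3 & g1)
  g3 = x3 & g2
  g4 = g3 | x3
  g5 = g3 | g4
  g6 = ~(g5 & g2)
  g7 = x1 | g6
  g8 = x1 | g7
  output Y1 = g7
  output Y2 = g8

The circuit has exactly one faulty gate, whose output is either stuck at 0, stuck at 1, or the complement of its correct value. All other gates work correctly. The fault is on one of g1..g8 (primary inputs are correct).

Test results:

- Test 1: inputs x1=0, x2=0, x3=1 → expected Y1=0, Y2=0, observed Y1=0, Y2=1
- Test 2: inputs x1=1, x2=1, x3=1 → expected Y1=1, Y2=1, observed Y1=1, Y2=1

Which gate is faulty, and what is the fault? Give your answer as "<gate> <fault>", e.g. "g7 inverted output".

Fault-free values for test 1 (x1=0, x2=0, x3=1): g1=0, g2=1, g3=1, g4=1, g5=1, g6=0, g7=0, g8=0, giving Y1=0, Y2=0. Observed Y1=0, Y2=1.
Test 1: faults giving observed Y1=0, Y2=1 are {g8 stuck-at-1, g8 inverted output}.
Test 2 (x1=1, x2=1, x3=1): fault-free g1=1, g2=0, g3=0, g4=1, g5=1, g6=1, g7=1, g8=1 → Y1=1, Y2=1; observed Y1=1, Y2=1. Eliminates g8 inverted output.
Only g8 stuck-at-1 is consistent with every test.

g8 stuck-at-1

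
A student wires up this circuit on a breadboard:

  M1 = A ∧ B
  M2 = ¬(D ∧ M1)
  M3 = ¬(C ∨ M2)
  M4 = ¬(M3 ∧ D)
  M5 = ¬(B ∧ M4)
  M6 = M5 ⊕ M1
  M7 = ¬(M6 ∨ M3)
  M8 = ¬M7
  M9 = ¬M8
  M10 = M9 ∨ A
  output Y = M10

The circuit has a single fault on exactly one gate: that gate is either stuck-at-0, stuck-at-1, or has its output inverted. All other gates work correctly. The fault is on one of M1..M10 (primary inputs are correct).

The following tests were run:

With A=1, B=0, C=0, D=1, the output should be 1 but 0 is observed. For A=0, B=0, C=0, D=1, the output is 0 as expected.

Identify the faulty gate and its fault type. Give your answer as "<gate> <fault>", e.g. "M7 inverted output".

Fault-free values for test 1 (A=1, B=0, C=0, D=1): M1=0, M2=1, M3=0, M4=1, M5=1, M6=1, M7=0, M8=1, M9=0, M10=1, giving Y=1. Observed 0.
Test 1: faults giving observed 0 are {M10 stuck-at-0, M10 inverted output}.
Test 2 (A=0, B=0, C=0, D=1): fault-free M1=0, M2=1, M3=0, M4=1, M5=1, M6=1, M7=0, M8=1, M9=0, M10=0 → 0; observed 0. Eliminates M10 inverted output.
Only M10 stuck-at-0 is consistent with every test.

M10 stuck-at-0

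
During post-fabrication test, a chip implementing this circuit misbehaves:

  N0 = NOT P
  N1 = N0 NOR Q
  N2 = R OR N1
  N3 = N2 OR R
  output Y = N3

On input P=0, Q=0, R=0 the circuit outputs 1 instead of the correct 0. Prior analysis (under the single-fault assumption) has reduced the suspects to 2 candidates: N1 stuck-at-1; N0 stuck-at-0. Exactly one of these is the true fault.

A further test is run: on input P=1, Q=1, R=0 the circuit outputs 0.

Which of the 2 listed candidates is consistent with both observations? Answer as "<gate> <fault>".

Evaluate each candidate on input P=1, Q=1, R=0:
  N1 stuck-at-1: N0=0, N1=1 [stuck-at-1], N2=1, N3=1 → 1 — eliminated
  N0 stuck-at-0: N0=0 [stuck-at-0], N1=0, N2=0, N3=0 → 0 — matches
Only N0 stuck-at-0 reproduces the observed 0.

N0 stuck-at-0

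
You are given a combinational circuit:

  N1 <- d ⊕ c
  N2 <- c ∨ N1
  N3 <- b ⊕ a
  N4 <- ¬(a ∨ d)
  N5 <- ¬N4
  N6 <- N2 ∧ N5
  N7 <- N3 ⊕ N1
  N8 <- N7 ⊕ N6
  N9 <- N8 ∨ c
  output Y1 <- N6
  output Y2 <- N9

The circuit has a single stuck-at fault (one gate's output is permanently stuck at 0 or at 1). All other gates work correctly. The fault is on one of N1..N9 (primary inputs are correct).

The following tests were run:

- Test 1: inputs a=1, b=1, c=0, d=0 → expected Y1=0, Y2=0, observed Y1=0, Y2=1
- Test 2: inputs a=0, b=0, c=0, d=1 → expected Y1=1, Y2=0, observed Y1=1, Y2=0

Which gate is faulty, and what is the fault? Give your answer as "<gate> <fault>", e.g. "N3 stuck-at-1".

Fault-free values for test 1 (a=1, b=1, c=0, d=0): N1=0, N2=0, N3=0, N4=0, N5=1, N6=0, N7=0, N8=0, N9=0, giving Y1=0, Y2=0. Observed Y1=0, Y2=1.
Test 1: faults giving observed Y1=0, Y2=1 are {N3 stuck-at-1, N7 stuck-at-1, N8 stuck-at-1, N9 stuck-at-1}.
Test 2 (a=0, b=0, c=0, d=1): fault-free N1=1, N2=1, N3=0, N4=0, N5=1, N6=1, N7=1, N8=0, N9=0 → Y1=1, Y2=0; observed Y1=1, Y2=0. Eliminates N3 stuck-at-1, N8 stuck-at-1, N9 stuck-at-1.
Only N7 stuck-at-1 is consistent with every test.

N7 stuck-at-1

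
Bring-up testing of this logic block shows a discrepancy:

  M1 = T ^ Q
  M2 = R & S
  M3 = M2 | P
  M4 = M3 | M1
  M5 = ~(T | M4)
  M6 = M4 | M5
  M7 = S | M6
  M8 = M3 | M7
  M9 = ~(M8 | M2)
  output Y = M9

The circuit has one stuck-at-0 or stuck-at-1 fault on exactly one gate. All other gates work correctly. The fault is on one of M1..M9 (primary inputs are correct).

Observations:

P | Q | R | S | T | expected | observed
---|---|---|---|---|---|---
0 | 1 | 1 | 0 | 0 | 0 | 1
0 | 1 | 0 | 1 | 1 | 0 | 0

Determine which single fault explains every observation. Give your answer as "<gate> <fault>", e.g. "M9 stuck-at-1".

Fault-free values for test 1 (P=0, Q=1, R=1, S=0, T=0): M1=1, M2=0, M3=0, M4=1, M5=0, M6=1, M7=1, M8=1, M9=0, giving Y=0. Observed 1.
Test 1: faults giving observed 1 are {M6 stuck-at-0, M7 stuck-at-0, M8 stuck-at-0, M9 stuck-at-1}.
Test 2 (P=0, Q=1, R=0, S=1, T=1): fault-free M1=0, M2=0, M3=0, M4=0, M5=0, M6=0, M7=1, M8=1, M9=0 → 0; observed 0. Eliminates M7 stuck-at-0, M8 stuck-at-0, M9 stuck-at-1.
Only M6 stuck-at-0 is consistent with every test.

M6 stuck-at-0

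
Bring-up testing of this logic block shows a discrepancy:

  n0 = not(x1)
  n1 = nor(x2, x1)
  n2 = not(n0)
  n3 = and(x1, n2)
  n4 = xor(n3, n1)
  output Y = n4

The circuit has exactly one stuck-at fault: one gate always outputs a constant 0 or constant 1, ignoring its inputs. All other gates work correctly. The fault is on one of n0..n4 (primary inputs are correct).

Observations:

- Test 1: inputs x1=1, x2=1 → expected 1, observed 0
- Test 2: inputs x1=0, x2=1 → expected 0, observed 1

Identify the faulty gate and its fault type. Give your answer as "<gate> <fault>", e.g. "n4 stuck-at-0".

Fault-free values for test 1 (x1=1, x2=1): n0=0, n1=0, n2=1, n3=1, n4=1, giving Y=1. Observed 0.
Test 1: faults giving observed 0 are {n0 stuck-at-1, n1 stuck-at-1, n2 stuck-at-0, n3 stuck-at-0, n4 stuck-at-0}.
Test 2 (x1=0, x2=1): fault-free n0=1, n1=0, n2=0, n3=0, n4=0 → 0; observed 1. Eliminates n0 stuck-at-1, n2 stuck-at-0, n3 stuck-at-0, n4 stuck-at-0.
Only n1 stuck-at-1 is consistent with every test.

n1 stuck-at-1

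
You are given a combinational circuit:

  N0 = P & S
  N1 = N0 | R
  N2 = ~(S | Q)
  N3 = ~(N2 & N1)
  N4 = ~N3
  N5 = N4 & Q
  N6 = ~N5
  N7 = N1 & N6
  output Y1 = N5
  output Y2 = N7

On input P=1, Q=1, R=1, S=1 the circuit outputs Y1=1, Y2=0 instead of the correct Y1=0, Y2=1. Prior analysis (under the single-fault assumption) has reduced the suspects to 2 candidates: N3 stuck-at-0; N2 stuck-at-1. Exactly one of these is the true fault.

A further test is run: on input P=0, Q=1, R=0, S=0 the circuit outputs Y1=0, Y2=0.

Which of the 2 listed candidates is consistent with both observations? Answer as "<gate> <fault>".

N2 stuck-at-1

Evaluate each candidate on input P=0, Q=1, R=0, S=0:
  N3 stuck-at-0: N0=0, N1=0, N2=0, N3=0 [stuck-at-0], N4=1, N5=1, N6=0, N7=0 → Y1=1, Y2=0 — eliminated
  N2 stuck-at-1: N0=0, N1=0, N2=1 [stuck-at-1], N3=1, N4=0, N5=0, N6=1, N7=0 → Y1=0, Y2=0 — matches
Only N2 stuck-at-1 reproduces the observed Y1=0, Y2=0.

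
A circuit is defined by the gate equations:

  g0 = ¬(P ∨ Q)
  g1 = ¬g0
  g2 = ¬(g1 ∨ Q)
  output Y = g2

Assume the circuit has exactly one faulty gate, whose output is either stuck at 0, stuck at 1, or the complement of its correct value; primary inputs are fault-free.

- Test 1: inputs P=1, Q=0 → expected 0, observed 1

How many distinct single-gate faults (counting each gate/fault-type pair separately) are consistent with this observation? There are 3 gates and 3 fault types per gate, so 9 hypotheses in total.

6

Fault-free: g0=0, g1=1, g2=0 → 0. Observed 1.
  g0 stuck-at-0: output 0 ✗
  g0 stuck-at-1: output 1 ✓
  g0 inverted output: output 1 ✓
  g1 stuck-at-0: output 1 ✓
  g1 stuck-at-1: output 0 ✗
  g1 inverted output: output 1 ✓
  g2 stuck-at-0: output 0 ✗
  g2 stuck-at-1: output 1 ✓
  g2 inverted output: output 1 ✓
Consistent faults: {g0 stuck-at-1, g0 inverted output, g1 stuck-at-0, g1 inverted output, g2 stuck-at-1, g2 inverted output} — 6 in all.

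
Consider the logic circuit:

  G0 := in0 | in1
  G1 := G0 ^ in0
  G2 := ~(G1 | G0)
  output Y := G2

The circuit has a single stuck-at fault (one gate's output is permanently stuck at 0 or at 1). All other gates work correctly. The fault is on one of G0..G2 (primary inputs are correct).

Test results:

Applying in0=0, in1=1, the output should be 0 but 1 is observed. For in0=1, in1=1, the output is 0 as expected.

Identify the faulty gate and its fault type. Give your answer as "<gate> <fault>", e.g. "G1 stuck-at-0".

G0 stuck-at-0

Fault-free values for test 1 (in0=0, in1=1): G0=1, G1=1, G2=0, giving Y=0. Observed 1.
Test 1: faults giving observed 1 are {G0 stuck-at-0, G2 stuck-at-1}.
Test 2 (in0=1, in1=1): fault-free G0=1, G1=0, G2=0 → 0; observed 0. Eliminates G2 stuck-at-1.
Only G0 stuck-at-0 is consistent with every test.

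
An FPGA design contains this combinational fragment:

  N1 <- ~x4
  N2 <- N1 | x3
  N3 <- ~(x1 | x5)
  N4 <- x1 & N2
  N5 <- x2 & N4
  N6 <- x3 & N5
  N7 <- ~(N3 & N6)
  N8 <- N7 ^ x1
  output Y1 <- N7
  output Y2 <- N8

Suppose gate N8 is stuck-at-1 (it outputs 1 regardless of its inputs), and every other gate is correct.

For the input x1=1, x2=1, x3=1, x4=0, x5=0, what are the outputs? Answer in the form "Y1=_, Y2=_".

Propagate with N8 forced: N1=1, N2=1, N3=0, N4=1, N5=1, N6=1, N7=1, N8=1 [stuck-at-1].
So the outputs are Y1=1, Y2=1. (Without the fault they would be Y1=1, Y2=0.)

Y1=1, Y2=1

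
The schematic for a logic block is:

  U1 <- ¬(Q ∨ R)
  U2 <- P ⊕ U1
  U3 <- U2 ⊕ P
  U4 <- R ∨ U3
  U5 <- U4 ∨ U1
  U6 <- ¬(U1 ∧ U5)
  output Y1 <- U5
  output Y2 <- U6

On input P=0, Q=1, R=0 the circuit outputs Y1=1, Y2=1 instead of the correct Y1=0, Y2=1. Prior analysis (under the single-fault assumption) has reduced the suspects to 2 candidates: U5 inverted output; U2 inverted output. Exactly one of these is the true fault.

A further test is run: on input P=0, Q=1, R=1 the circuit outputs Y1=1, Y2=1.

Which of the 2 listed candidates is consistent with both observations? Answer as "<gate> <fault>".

Evaluate each candidate on input P=0, Q=1, R=1:
  U5 inverted output: U1=0, U2=0, U3=0, U4=1, U5=0 [inverted output], U6=1 → Y1=0, Y2=1 — eliminated
  U2 inverted output: U1=0, U2=1 [inverted output], U3=1, U4=1, U5=1, U6=1 → Y1=1, Y2=1 — matches
Only U2 inverted output reproduces the observed Y1=1, Y2=1.

U2 inverted output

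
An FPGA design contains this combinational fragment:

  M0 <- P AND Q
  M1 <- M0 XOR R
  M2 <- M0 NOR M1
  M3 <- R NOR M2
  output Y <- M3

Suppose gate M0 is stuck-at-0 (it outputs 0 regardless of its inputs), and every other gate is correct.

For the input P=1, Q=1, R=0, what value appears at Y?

Propagate with M0 forced: M0=0 [stuck-at-0], M1=0, M2=1, M3=0.
So Y = 0. (Without the fault it would be 1.)

0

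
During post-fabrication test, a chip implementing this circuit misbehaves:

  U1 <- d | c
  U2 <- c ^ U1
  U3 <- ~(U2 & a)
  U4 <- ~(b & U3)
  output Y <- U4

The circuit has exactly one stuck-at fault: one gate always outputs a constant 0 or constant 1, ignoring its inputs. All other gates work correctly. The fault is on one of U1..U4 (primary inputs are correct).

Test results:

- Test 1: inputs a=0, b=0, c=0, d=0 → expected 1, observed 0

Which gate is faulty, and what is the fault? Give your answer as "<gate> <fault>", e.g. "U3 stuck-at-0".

U4 stuck-at-0

Fault-free values for test 1 (a=0, b=0, c=0, d=0): U1=0, U2=0, U3=1, U4=1, giving Y=1. Observed 0.
Test 1: faults giving observed 0 are {U4 stuck-at-0}.
Only U4 stuck-at-0 is consistent with every test.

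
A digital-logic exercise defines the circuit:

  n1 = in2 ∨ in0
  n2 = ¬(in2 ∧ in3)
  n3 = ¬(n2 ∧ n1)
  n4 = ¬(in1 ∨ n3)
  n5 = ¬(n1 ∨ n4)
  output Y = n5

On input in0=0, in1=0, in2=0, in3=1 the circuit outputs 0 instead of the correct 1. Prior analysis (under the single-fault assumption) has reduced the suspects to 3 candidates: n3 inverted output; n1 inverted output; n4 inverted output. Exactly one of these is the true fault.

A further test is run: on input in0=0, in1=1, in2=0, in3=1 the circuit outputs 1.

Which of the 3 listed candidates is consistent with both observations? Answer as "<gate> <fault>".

Evaluate each candidate on input in0=0, in1=1, in2=0, in3=1:
  n3 inverted output: n1=0, n2=1, n3=0 [inverted output], n4=0, n5=1 → 1 — matches
  n1 inverted output: n1=1 [inverted output], n2=1, n3=0, n4=0, n5=0 → 0 — eliminated
  n4 inverted output: n1=0, n2=1, n3=1, n4=1 [inverted output], n5=0 → 0 — eliminated
Only n3 inverted output reproduces the observed 1.

n3 inverted output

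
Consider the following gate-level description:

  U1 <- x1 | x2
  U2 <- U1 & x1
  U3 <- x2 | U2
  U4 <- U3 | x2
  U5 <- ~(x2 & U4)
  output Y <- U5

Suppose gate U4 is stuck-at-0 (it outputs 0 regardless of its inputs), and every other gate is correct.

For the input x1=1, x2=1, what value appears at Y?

1

Propagate with U4 forced: U1=1, U2=1, U3=1, U4=0 [stuck-at-0], U5=1.
So Y = 1. (Without the fault it would be 0.)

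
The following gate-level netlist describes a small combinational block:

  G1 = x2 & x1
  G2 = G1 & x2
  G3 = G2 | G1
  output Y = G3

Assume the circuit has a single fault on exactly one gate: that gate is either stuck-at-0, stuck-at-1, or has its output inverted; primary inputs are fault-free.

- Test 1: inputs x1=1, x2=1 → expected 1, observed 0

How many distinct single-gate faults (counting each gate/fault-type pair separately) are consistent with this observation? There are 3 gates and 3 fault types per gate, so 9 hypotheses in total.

Fault-free: G1=1, G2=1, G3=1 → 1. Observed 0.
  G1 stuck-at-0: output 0 ✓
  G1 stuck-at-1: output 1 ✗
  G1 inverted output: output 0 ✓
  G2 stuck-at-0: output 1 ✗
  G2 stuck-at-1: output 1 ✗
  G2 inverted output: output 1 ✗
  G3 stuck-at-0: output 0 ✓
  G3 stuck-at-1: output 1 ✗
  G3 inverted output: output 0 ✓
Consistent faults: {G1 stuck-at-0, G1 inverted output, G3 stuck-at-0, G3 inverted output} — 4 in all.

4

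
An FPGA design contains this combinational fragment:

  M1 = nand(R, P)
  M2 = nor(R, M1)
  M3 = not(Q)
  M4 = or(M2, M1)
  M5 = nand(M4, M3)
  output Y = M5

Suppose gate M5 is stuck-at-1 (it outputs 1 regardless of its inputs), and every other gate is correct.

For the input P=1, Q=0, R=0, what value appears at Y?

1

Propagate with M5 forced: M1=1, M2=0, M3=1, M4=1, M5=1 [stuck-at-1].
So Y = 1. (Without the fault it would be 0.)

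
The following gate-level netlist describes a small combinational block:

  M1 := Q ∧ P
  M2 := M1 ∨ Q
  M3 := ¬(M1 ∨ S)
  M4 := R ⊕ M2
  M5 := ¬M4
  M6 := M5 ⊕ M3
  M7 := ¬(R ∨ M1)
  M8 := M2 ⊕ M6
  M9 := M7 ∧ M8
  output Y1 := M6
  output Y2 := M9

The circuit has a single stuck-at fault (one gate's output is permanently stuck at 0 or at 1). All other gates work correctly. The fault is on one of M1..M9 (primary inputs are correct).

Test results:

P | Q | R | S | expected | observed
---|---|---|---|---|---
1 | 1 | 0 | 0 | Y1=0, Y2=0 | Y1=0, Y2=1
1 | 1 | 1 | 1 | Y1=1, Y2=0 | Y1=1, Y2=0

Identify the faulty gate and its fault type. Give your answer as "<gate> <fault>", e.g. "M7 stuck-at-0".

Fault-free values for test 1 (P=1, Q=1, R=0, S=0): M1=1, M2=1, M3=0, M4=1, M5=0, M6=0, M7=0, M8=1, M9=0, giving Y1=0, Y2=0. Observed Y1=0, Y2=1.
Test 1: faults giving observed Y1=0, Y2=1 are {M7 stuck-at-1, M9 stuck-at-1}.
Test 2 (P=1, Q=1, R=1, S=1): fault-free M1=1, M2=1, M3=0, M4=0, M5=1, M6=1, M7=0, M8=0, M9=0 → Y1=1, Y2=0; observed Y1=1, Y2=0. Eliminates M9 stuck-at-1.
Only M7 stuck-at-1 is consistent with every test.

M7 stuck-at-1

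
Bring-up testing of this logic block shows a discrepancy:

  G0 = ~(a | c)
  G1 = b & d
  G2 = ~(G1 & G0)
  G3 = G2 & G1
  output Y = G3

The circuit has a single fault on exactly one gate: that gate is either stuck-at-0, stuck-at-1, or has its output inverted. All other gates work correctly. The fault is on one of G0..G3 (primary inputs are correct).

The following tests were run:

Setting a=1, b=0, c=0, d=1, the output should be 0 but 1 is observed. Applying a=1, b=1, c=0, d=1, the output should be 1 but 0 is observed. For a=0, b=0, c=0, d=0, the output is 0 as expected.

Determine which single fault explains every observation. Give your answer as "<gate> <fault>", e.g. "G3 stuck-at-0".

G1 inverted output

Fault-free values for test 1 (a=1, b=0, c=0, d=1): G0=0, G1=0, G2=1, G3=0, giving Y=0. Observed 1.
Test 1: faults giving observed 1 are {G1 stuck-at-1, G1 inverted output, G3 stuck-at-1, G3 inverted output}.
Test 2 (a=1, b=1, c=0, d=1): fault-free G0=0, G1=1, G2=1, G3=1 → 1; observed 0. Eliminates G1 stuck-at-1, G3 stuck-at-1.
Test 3 (a=0, b=0, c=0, d=0): fault-free G0=1, G1=0, G2=1, G3=0 → 0; observed 0. Eliminates G3 inverted output.
Only G1 inverted output is consistent with every test.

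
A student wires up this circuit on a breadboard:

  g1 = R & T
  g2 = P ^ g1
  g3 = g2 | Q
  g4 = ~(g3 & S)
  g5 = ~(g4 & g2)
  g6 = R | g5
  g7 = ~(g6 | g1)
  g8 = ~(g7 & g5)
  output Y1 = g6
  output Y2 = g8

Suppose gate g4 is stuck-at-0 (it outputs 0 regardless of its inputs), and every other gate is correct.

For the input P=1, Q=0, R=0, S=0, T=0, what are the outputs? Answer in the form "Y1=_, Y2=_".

Y1=1, Y2=1

Propagate with g4 forced: g1=0, g2=1, g3=1, g4=0 [stuck-at-0], g5=1, g6=1, g7=0, g8=1.
So the outputs are Y1=1, Y2=1. (Without the fault they would be Y1=0, Y2=1.)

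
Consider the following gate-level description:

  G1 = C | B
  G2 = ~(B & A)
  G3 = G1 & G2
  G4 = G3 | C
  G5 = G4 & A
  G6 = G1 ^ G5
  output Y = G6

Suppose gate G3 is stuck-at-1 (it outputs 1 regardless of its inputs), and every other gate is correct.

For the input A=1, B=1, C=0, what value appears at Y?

Propagate with G3 forced: G1=1, G2=0, G3=1 [stuck-at-1], G4=1, G5=1, G6=0.
So Y = 0. (Without the fault it would be 1.)

0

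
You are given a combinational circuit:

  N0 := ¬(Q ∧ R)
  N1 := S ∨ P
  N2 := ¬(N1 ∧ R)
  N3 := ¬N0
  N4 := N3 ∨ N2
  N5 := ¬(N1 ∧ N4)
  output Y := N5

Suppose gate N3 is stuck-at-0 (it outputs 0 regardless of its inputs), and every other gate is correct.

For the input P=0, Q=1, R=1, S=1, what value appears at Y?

1

Propagate with N3 forced: N0=0, N1=1, N2=0, N3=0 [stuck-at-0], N4=0, N5=1.
So Y = 1. (Without the fault it would be 0.)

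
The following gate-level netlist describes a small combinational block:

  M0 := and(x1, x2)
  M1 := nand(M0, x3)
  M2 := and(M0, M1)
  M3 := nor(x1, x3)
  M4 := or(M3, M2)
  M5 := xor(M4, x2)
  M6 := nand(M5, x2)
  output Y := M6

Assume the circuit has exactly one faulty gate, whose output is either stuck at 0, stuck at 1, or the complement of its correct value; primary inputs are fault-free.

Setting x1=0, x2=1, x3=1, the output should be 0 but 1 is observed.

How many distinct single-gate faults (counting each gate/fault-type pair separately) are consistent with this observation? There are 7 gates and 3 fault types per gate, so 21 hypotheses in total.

10

Fault-free: M0=0, M1=1, M2=0, M3=0, M4=0, M5=1, M6=0 → 0. Observed 1.
  M0: none of the 3 fault types match ✗
  M1: none of the 3 fault types match ✗
  M2: stuck-at-1, inverted output ✓; others ✗
  M3: stuck-at-1, inverted output ✓; others ✗
  M4: stuck-at-1, inverted output ✓; others ✗
  M5: stuck-at-0, inverted output ✓; others ✗
  M6: stuck-at-1, inverted output ✓; others ✗
Consistent faults: {M2 stuck-at-1, M2 inverted output, M3 stuck-at-1, M3 inverted output, M4 stuck-at-1, M4 inverted output, M5 stuck-at-0, M5 inverted output, M6 stuck-at-1, M6 inverted output} — 10 in all.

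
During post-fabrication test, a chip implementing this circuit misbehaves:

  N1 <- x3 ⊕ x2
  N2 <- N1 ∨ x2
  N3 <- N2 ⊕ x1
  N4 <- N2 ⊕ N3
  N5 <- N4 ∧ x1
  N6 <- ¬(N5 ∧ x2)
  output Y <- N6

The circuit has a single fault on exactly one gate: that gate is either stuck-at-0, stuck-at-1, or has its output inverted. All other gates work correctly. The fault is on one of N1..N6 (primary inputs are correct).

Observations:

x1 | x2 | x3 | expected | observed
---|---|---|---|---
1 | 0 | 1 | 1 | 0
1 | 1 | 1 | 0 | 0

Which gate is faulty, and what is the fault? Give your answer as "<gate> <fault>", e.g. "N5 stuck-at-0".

N6 stuck-at-0

Fault-free values for test 1 (x1=1, x2=0, x3=1): N1=1, N2=1, N3=0, N4=1, N5=1, N6=1, giving Y=1. Observed 0.
Test 1: faults giving observed 0 are {N6 stuck-at-0, N6 inverted output}.
Test 2 (x1=1, x2=1, x3=1): fault-free N1=0, N2=1, N3=0, N4=1, N5=1, N6=0 → 0; observed 0. Eliminates N6 inverted output.
Only N6 stuck-at-0 is consistent with every test.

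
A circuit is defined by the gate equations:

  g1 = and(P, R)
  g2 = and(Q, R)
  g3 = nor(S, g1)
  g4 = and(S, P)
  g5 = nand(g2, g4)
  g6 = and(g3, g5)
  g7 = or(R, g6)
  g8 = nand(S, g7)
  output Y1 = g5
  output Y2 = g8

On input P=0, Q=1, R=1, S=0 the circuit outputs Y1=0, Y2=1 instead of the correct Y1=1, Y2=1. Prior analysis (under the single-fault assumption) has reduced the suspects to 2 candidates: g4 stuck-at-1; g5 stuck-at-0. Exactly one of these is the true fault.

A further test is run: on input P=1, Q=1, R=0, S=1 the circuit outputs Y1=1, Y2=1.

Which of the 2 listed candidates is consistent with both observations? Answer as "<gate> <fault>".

Evaluate each candidate on input P=1, Q=1, R=0, S=1:
  g4 stuck-at-1: g1=0, g2=0, g3=0, g4=1 [stuck-at-1], g5=1, g6=0, g7=0, g8=1 → Y1=1, Y2=1 — matches
  g5 stuck-at-0: g1=0, g2=0, g3=0, g4=1, g5=0 [stuck-at-0], g6=0, g7=0, g8=1 → Y1=0, Y2=1 — eliminated
Only g4 stuck-at-1 reproduces the observed Y1=1, Y2=1.

g4 stuck-at-1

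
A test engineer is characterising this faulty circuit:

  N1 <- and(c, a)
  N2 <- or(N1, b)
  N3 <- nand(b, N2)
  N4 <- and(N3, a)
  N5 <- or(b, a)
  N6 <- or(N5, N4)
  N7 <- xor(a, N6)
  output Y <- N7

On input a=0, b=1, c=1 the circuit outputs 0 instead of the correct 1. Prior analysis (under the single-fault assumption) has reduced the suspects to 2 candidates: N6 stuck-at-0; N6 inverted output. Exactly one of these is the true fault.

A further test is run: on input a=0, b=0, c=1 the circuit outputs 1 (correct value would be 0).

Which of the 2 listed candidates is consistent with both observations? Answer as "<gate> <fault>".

Evaluate each candidate on input a=0, b=0, c=1:
  N6 stuck-at-0: N1=0, N2=0, N3=1, N4=0, N5=0, N6=0 [stuck-at-0], N7=0 → 0 — eliminated
  N6 inverted output: N1=0, N2=0, N3=1, N4=0, N5=0, N6=1 [inverted output], N7=1 → 1 — matches
Only N6 inverted output reproduces the observed 1.

N6 inverted output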